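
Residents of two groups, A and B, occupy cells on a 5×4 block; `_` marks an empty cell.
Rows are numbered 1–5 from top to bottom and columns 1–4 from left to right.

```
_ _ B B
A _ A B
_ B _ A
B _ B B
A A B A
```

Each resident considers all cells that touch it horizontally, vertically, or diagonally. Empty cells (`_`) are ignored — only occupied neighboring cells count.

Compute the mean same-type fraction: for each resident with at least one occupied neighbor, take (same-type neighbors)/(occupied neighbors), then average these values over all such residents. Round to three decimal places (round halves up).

Row 1: (1,3)B 2/3 · (1,4)B 2/3
Row 2: (2,1)A 0/1 · (2,3)A 1/5 · (2,4)B 2/4
Row 3: (3,2)B 2/4 · (3,4)A 1/4
Row 4: (4,1)B 1/3 · (4,3)B 3/6 · (4,4)B 2/4
Row 5: (5,1)A 1/2 · (5,2)A 1/4 · (5,3)B 2/4 · (5,4)A 0/3
Sum over 14 residents: 2/3 + 2/3 + 0/1 + 1/5 + 2/4 + 2/4 + 1/4 + 1/3 + 3/6 + 2/4 + 1/2 + 1/4 + 2/4 + 0/3 = 161/30; mean = 161/30 ÷ 14 = 23/60 = 0.383333… → 0.383.

0.383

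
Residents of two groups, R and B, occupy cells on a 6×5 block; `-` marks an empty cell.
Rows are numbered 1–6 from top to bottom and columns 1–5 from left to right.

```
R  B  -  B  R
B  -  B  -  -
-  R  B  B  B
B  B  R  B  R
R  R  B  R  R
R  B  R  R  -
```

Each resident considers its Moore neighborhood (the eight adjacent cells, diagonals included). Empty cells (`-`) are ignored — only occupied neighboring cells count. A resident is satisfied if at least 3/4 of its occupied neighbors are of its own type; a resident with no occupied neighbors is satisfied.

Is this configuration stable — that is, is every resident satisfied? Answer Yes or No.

(1,1)R 0/2 not
(1,2)B 2/3 not
(1,4)B 1/2 not
(1,5)R 0/1 not
(2,1)B 1/3 not
(2,3)B 4/5 satisfied
(3,2)R 1/6 not
(3,3)B 4/6 not
(3,4)B 4/6 not
(3,5)B 2/3 not
(4,1)B 1/4 not
(4,2)B 3/7 not
(4,3)R 3/8 not
(4,4)B 4/8 not
(4,5)R 2/5 not
(5,1)R 2/5 not
(5,2)R 4/8 not
(5,3)B 3/8 not
(5,4)R 5/7 not
(5,5)R 3/4 satisfied
(6,1)R 2/3 not
(6,2)B 1/5 not
(6,3)R 3/5 not
(6,4)R 3/4 satisfied
For instance (1,1) has only 0/2 same-type neighbors, below 3/4.

No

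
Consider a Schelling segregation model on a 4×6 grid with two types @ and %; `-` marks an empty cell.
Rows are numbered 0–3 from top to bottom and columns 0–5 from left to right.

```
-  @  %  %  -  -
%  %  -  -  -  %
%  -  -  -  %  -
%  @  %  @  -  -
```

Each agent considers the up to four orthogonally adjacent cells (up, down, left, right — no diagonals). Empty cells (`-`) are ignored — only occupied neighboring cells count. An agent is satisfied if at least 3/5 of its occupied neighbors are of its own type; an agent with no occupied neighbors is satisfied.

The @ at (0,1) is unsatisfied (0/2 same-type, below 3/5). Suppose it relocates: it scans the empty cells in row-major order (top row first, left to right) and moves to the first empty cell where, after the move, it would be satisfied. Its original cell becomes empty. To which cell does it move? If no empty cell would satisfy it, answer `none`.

Vacating (0,1). Empty cells in order:
  (0,0): 0/1 same-type → still unsatisfied.
  (0,4): 0/1 same-type → still unsatisfied.
  (0,5): 0/1 same-type → still unsatisfied.
  (1,2): 0/2 same-type → still unsatisfied.
  (1,3): 0/1 same-type → still unsatisfied.
  (1,4): 0/2 same-type → still unsatisfied.
  (2,1): 1/3 same-type → still unsatisfied.
  (2,2): 0/1 same-type → still unsatisfied.
  (2,3): 1/2 same-type → still unsatisfied.
  (2,5): 0/2 same-type → still unsatisfied.
  (3,4): 1/2 same-type → still unsatisfied.
  (3,5): 0/0 same-type → satisfied — stop here.

(3,5)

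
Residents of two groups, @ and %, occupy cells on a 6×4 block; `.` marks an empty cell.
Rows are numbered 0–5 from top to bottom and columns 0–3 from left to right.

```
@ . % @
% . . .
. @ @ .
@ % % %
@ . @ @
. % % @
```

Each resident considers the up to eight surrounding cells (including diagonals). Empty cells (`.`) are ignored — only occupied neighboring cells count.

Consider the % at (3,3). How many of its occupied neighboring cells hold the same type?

Occupied neighbors of (3,3): (2,2)=@, (3,2)=%, (4,2)=@, (4,3)=@.
Same type (%): 1 of 4.

1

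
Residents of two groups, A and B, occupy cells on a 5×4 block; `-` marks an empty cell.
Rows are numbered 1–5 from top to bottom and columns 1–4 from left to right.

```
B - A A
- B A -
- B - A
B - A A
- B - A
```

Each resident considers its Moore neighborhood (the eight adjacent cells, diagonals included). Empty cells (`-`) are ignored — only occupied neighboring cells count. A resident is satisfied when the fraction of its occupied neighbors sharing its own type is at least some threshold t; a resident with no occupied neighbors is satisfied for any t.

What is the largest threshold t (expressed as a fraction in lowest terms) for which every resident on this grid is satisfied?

1/2

Row 1: (1,1)B 1/1 · (1,3)A 2/3 · (1,4)A 2/2
Row 2: (2,2)B 2/4 · (2,3)A 3/5
Row 3: (3,2)B 2/4 · (3,4)A 3/3
Row 4: (4,1)B 2/2 · (4,3)A 3/5 · (4,4)A 3/3
Row 5: (5,2)B 1/2 · (5,4)A 2/2
The smallest same-type fraction is 2/4 at (2,2), which reduces to 1/2. Any threshold above that leaves this resident unsatisfied.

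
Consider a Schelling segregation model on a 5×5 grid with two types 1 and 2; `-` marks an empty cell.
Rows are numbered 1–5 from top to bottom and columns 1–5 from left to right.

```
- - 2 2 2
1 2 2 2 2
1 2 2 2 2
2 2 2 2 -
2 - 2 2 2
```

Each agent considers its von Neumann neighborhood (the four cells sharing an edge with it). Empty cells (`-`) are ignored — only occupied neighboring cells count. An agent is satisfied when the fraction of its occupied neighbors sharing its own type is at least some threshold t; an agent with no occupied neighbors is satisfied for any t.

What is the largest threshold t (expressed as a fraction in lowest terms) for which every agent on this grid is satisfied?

1/3

Row 1: (1,3)2 2/2 · (1,4)2 3/3 · (1,5)2 2/2
Row 2: (2,1)1 1/2 · (2,2)2 2/3 · (2,3)2 4/4 · (2,4)2 4/4 · (2,5)2 3/3
Row 3: (3,1)1 1/3 · (3,2)2 3/4 · (3,3)2 4/4 · (3,4)2 4/4 · (3,5)2 2/2
Row 4: (4,1)2 2/3 · (4,2)2 3/3 · (4,3)2 4/4 · (4,4)2 3/3
Row 5: (5,1)2 1/1 · (5,3)2 2/2 · (5,4)2 3/3 · (5,5)2 1/1
The smallest same-type fraction is 1/3 at (3,1), which reduces to 1/3. Any threshold above that leaves this agent unsatisfied.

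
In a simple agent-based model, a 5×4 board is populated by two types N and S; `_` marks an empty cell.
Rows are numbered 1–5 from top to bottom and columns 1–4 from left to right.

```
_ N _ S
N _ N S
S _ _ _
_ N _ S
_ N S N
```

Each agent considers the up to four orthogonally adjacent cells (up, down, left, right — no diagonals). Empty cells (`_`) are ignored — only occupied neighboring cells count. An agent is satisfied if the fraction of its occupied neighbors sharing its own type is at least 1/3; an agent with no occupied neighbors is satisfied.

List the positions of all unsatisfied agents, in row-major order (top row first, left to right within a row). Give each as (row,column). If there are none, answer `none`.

(1,2)N 0/0 ✓
(1,4)S 1/1 ✓
(2,1)N 0/1 ✗
(2,3)N 0/1 ✗
(2,4)S 1/2 ✓
(3,1)S 0/1 ✗
(4,2)N 1/1 ✓
(4,4)S 0/1 ✗
(5,2)N 1/2 ✓
(5,3)S 0/2 ✗
(5,4)N 0/2 ✗

(2,1), (2,3), (3,1), (4,4), (5,3), (5,4)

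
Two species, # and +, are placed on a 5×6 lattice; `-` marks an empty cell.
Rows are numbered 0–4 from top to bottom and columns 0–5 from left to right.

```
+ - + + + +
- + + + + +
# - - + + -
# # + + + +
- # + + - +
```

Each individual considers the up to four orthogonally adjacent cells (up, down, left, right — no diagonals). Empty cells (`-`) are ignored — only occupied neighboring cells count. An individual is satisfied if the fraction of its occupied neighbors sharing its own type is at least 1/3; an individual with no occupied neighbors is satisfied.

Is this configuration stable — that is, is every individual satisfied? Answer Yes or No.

(0,0)+ 0/0 ✓
(0,2)+ 2/2 ✓
(0,3)+ 3/3 ✓
(0,4)+ 3/3 ✓
(0,5)+ 2/2 ✓
(1,1)+ 1/1 ✓
(1,2)+ 3/3 ✓
(1,3)+ 4/4 ✓
(1,4)+ 4/4 ✓
(1,5)+ 2/2 ✓
(2,0)# 1/1 ✓
(2,3)+ 3/3 ✓
(2,4)+ 3/3 ✓
(3,0)# 2/2 ✓
(3,1)# 2/3 ✓
(3,2)+ 2/3 ✓
(3,3)+ 4/4 ✓
(3,4)+ 3/3 ✓
(3,5)+ 2/2 ✓
(4,1)# 1/2 ✓
(4,2)+ 2/3 ✓
(4,3)+ 2/2 ✓
(4,5)+ 1/1 ✓
All meet the threshold, so the configuration is stable.

Yes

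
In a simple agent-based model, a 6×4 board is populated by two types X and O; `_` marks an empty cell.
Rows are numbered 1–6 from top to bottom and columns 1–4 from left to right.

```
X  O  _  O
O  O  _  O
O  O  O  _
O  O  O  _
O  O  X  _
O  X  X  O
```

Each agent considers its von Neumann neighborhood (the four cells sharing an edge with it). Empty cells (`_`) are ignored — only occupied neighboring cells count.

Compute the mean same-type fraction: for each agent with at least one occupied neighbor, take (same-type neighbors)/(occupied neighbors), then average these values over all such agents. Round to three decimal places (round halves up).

0.693

Row 1: (1,1)X 0/2 · (1,2)O 1/2 · (1,4)O 1/1
Row 2: (2,1)O 2/3 · (2,2)O 3/3 · (2,4)O 1/1
Row 3: (3,1)O 3/3 · (3,2)O 4/4 · (3,3)O 2/2
Row 4: (4,1)O 3/3 · (4,2)O 4/4 · (4,3)O 2/3
Row 5: (5,1)O 3/3 · (5,2)O 2/4 · (5,3)X 1/3
Row 6: (6,1)O 1/2 · (6,2)X 1/3 · (6,3)X 2/3 · (6,4)O 0/1
Sum over 19 agents: 0/2 + 1/2 + 1/1 + 2/3 + 3/3 + 1/1 + 3/3 + 4/4 + 2/2 + 3/3 + 4/4 + 2/3 + 3/3 + 2/4 + 1/3 + 1/2 + 1/3 + 2/3 + 0/1 = 79/6; mean = 79/6 ÷ 19 = 79/114 = 0.692982… → 0.693.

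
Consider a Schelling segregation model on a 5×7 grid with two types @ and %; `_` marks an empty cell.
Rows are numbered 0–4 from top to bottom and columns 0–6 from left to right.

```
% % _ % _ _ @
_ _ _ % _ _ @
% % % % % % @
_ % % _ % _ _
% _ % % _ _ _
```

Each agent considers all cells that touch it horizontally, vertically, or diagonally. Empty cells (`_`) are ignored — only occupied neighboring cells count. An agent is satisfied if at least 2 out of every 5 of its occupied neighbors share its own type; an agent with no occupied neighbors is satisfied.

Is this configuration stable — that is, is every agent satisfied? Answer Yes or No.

Yes

(0,0)% 1/1 satisfied
(0,1)% 1/1 satisfied
(0,3)% 1/1 satisfied
(0,6)@ 1/1 satisfied
(1,3)% 4/4 satisfied
(1,6)@ 2/3 satisfied
(2,0)% 2/2 satisfied
(2,1)% 4/4 satisfied
(2,2)% 5/5 satisfied
(2,3)% 5/5 satisfied
(2,4)% 4/4 satisfied
(2,5)% 2/4 satisfied
(2,6)@ 1/2 satisfied
(3,1)% 6/6 satisfied
(3,2)% 6/6 satisfied
(3,4)% 4/4 satisfied
(4,0)% 1/1 satisfied
(4,2)% 3/3 satisfied
(4,3)% 3/3 satisfied
All meet the threshold, so the configuration is stable.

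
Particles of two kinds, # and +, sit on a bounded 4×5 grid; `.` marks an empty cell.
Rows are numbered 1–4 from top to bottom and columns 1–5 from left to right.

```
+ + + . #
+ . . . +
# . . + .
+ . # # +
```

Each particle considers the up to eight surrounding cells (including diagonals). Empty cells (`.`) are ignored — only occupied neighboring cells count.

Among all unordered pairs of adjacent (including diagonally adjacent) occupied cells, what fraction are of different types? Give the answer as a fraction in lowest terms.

Scan each occupied cell's neighbors to the right and below (and the two forward diagonals) so each pair is counted once.
Row 1: +(1,1)–+(1,2)= +(1,1)–+(2,1)= +(1,2)–+(1,3)= +(1,2)–+(2,1)= #(1,5)–+(2,5)≠  → 1/5 unlike.
Row 2: +(2,1)–#(3,1)≠ +(2,5)–+(3,4)=  → 1/2 unlike.
Row 3: #(3,1)–+(4,1)≠ +(3,4)–#(4,4)≠ +(3,4)–+(4,5)= +(3,4)–#(4,3)≠  → 3/4 unlike.
Row 4: #(4,3)–#(4,4)= #(4,4)–+(4,5)≠  → 1/2 unlike.
Total adjacent occupied pairs: 13; unlike-type pairs: 6.
6/13 is already in lowest terms.

6/13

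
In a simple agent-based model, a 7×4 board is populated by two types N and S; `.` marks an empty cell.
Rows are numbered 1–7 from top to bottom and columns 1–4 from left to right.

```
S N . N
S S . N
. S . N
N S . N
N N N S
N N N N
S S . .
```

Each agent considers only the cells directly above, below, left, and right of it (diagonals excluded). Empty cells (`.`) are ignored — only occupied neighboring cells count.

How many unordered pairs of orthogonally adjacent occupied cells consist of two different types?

Scan each occupied cell's neighbors to the right and below so each pair is counted once.
Row 1: S(1,1)–N(1,2)≠ S(1,1)–S(2,1)= N(1,2)–S(2,2)≠ N(1,4)–N(2,4)=  → 2/4 unlike.
Row 2: S(2,1)–S(2,2)= S(2,2)–S(3,2)= N(2,4)–N(3,4)=  → 0/3 unlike.
Row 3: S(3,2)–S(4,2)= N(3,4)–N(4,4)=  → 0/2 unlike.
Row 4: N(4,1)–S(4,2)≠ N(4,1)–N(5,1)= S(4,2)–N(5,2)≠ N(4,4)–S(5,4)≠  → 3/4 unlike.
Row 5: N(5,1)–N(5,2)= N(5,1)–N(6,1)= N(5,2)–N(5,3)= N(5,2)–N(6,2)= N(5,3)–S(5,4)≠ N(5,3)–N(6,3)= S(5,4)–N(6,4)≠  → 2/7 unlike.
Row 6: N(6,1)–N(6,2)= N(6,1)–S(7,1)≠ N(6,2)–N(6,3)= N(6,2)–S(7,2)≠ N(6,3)–N(6,4)=  → 2/5 unlike.
Row 7: S(7,1)–S(7,2)=  → 0/1 unlike.
Total adjacent occupied pairs: 26; unlike-type pairs: 9.

9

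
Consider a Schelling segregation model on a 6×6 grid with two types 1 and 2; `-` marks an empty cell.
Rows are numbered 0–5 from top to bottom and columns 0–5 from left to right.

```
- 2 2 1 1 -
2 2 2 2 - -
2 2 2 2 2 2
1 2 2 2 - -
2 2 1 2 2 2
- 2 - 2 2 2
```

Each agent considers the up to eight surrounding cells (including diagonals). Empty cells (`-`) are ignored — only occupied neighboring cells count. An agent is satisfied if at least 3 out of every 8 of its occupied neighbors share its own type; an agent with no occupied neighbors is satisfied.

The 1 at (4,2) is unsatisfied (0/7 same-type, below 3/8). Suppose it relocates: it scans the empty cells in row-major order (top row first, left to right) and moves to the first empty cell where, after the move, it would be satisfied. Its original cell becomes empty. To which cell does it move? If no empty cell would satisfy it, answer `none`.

(0,5)

Vacating (4,2). Empty cells in order:
  (0,0): 0/3 same-type → still unsatisfied.
  (0,5): 1/1 same-type → satisfied — stop here.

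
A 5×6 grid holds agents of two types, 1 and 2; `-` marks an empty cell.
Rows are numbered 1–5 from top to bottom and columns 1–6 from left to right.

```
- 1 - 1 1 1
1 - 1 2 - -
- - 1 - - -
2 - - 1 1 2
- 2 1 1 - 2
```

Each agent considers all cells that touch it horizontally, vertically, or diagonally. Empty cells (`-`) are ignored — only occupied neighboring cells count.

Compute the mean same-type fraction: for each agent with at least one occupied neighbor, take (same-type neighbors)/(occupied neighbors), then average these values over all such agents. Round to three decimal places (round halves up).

0.714

(1,2)1 2/2
(1,4)1 2/3
(1,5)1 2/3
(1,6)1 1/1
(2,1)1 1/1
(2,3)1 3/4
(2,4)2 0/4
(3,3)1 2/3
(4,1)2 1/1
(4,4)1 4/4
(4,5)1 2/4
(4,6)2 1/2
(5,2)2 1/2
(5,3)1 2/3
(5,4)1 3/3
(5,6)2 1/2
Sum over 16 agents: 2/2 + 2/3 + 2/3 + 1/1 + 1/1 + 3/4 + 0/4 + 2/3 + 1/1 + 4/4 + 2/4 + 1/2 + 1/2 + 2/3 + 3/3 + 1/2 = 137/12; mean = 137/12 ÷ 16 = 137/192 = 0.713541… → 0.714.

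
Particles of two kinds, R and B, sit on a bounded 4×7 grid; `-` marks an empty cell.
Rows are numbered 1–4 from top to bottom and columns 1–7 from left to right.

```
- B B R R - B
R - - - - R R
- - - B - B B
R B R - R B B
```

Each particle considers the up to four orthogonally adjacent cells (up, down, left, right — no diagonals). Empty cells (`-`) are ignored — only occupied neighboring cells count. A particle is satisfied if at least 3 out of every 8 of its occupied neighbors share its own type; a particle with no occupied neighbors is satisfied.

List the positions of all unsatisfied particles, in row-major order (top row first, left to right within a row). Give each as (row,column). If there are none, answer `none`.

Row 1: (1,2)B 1/1 ok · (1,3)B 1/2 ok · (1,4)R 1/2 ok · (1,5)R 1/1 ok · (1,7)B 0/1 unhappy
Row 2: (2,1)R 0/0 ok · (2,6)R 1/2 ok · (2,7)R 1/3 unhappy
Row 3: (3,4)B 0/0 ok · (3,6)B 2/3 ok · (3,7)B 2/3 ok
Row 4: (4,1)R 0/1 unhappy · (4,2)B 0/2 unhappy · (4,3)R 0/1 unhappy · (4,5)R 0/1 unhappy · (4,6)B 2/3 ok · (4,7)B 2/2 ok

(1,7), (2,7), (4,1), (4,2), (4,3), (4,5)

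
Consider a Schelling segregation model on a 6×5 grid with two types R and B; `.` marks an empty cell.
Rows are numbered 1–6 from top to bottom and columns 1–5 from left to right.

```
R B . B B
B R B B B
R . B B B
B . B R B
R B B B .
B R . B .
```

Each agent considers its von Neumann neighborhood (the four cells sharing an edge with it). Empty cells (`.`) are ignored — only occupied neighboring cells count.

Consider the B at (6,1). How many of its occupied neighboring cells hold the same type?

Occupied neighbors of (6,1): (5,1)=R, (6,2)=R.
Same type (B): 0 of 2.

0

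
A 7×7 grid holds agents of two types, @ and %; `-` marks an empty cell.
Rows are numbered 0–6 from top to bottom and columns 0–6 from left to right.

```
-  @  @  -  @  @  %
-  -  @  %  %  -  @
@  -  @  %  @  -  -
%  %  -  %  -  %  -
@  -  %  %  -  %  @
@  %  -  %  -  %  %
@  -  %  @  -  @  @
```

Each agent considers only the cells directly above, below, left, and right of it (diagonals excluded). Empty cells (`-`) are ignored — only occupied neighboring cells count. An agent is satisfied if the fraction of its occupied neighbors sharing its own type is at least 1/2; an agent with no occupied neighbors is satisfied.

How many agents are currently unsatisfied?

11

(0,1)@ 1/1 ✓
(0,2)@ 2/2 ✓
(0,4)@ 1/2 ✓
(0,5)@ 1/2 ✓
(0,6)% 0/2 ✗
(1,2)@ 2/3 ✓
(1,3)% 2/3 ✓
(1,4)% 1/3 ✗
(1,6)@ 0/1 ✗
(2,0)@ 0/1 ✗
(2,2)@ 1/2 ✓
(2,3)% 2/4 ✓
(2,4)@ 0/2 ✗
(3,0)% 1/3 ✗
(3,1)% 1/1 ✓
(3,3)% 2/2 ✓
(3,5)% 1/1 ✓
(4,0)@ 1/2 ✓
(4,2)% 1/1 ✓
(4,3)% 3/3 ✓
(4,5)% 2/3 ✓
(4,6)@ 0/2 ✗
(5,0)@ 2/3 ✓
(5,1)% 0/1 ✗
(5,3)% 1/2 ✓
(5,5)% 2/3 ✓
(5,6)% 1/3 ✗
(6,0)@ 1/1 ✓
(6,2)% 0/1 ✗
(6,3)@ 0/2 ✗
(6,5)@ 1/2 ✓
(6,6)@ 1/2 ✓
Unsatisfied: (0,6), (1,4), (1,6), (2,0), (2,4), (3,0), (4,6), (5,1), (5,6), (6,2), (6,3) — 11 in total.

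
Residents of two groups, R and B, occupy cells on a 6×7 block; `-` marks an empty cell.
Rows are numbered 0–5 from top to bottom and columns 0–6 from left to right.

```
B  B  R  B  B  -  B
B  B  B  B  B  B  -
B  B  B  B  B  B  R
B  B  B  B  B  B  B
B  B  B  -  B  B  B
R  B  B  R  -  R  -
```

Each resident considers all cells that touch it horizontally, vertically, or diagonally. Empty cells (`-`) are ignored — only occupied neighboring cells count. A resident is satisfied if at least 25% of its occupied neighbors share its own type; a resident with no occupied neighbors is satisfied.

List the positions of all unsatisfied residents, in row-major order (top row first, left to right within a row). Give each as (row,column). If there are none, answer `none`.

(0,0)B 3/3 ✓
(0,1)B 4/5 ✓
(0,2)R 0/5 ✗
(0,3)B 4/5 ✓
(0,4)B 4/4 ✓
(0,6)B 1/1 ✓
(1,0)B 5/5 ✓
(1,1)B 7/8 ✓
(1,2)B 7/8 ✓
(1,3)B 7/8 ✓
(1,4)B 7/7 ✓
(1,5)B 5/6 ✓
(2,0)B 5/5 ✓
(2,1)B 8/8 ✓
(2,2)B 8/8 ✓
(2,3)B 8/8 ✓
(2,4)B 8/8 ✓
(2,5)B 6/7 ✓
(2,6)R 0/4 ✗
(3,0)B 5/5 ✓
(3,1)B 8/8 ✓
(3,2)B 7/7 ✓
(3,3)B 7/7 ✓
(3,4)B 7/7 ✓
(3,5)B 7/8 ✓
(3,6)B 4/5 ✓
(4,0)B 4/5 ✓
(4,1)B 7/8 ✓
(4,2)B 6/7 ✓
(4,4)B 4/6 ✓
(4,5)B 5/6 ✓
(4,6)B 3/4 ✓
(5,0)R 0/3 ✗
(5,1)B 4/5 ✓
(5,2)B 3/4 ✓
(5,3)R 0/3 ✗
(5,5)R 0/3 ✗

(0,2), (2,6), (5,0), (5,3), (5,5)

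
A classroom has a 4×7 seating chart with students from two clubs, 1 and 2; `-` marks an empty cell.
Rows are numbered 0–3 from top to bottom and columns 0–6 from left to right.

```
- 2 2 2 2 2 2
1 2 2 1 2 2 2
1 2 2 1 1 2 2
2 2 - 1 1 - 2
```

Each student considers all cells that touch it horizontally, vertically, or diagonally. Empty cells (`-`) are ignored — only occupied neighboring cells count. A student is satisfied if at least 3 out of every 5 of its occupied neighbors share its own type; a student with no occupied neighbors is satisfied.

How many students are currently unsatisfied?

Row 0: (0,1)2 3/4 ok · (0,2)2 4/5 ok · (0,3)2 4/5 ok · (0,4)2 4/5 ok · (0,5)2 5/5 ok · (0,6)2 3/3 ok
Row 1: (1,0)1 1/4 unhappy · (1,1)2 5/7 ok · (1,2)2 6/8 ok · (1,3)1 2/8 unhappy · (1,4)2 5/8 ok · (1,5)2 7/8 ok · (1,6)2 5/5 ok
Row 2: (2,0)1 1/5 unhappy · (2,1)2 5/7 ok · (2,2)2 4/7 unhappy · (2,3)1 4/7 unhappy · (2,4)1 4/7 unhappy · (2,5)2 5/7 ok · (2,6)2 4/4 ok
Row 3: (3,0)2 2/3 ok · (3,1)2 3/4 ok · (3,3)1 3/4 ok · (3,4)1 3/4 ok · (3,6)2 2/2 ok
Unsatisfied: (1,0), (1,3), (2,0), (2,2), (2,3), (2,4) — 6 in total.

6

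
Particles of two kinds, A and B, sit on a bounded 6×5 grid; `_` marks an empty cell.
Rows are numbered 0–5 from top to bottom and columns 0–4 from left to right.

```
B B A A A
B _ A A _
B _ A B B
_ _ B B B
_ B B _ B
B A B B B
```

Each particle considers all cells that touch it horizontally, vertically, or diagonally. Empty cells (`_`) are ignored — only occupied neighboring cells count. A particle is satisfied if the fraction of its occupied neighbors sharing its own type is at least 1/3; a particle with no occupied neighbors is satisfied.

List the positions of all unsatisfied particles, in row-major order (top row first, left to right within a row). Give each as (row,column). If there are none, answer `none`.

(5,1)

(0,0)B 2/2 satisfied
(0,1)B 2/4 satisfied
(0,2)A 3/4 satisfied
(0,3)A 4/4 satisfied
(0,4)A 2/2 satisfied
(1,0)B 3/3 satisfied
(1,2)A 4/6 satisfied
(1,3)A 5/7 satisfied
(2,0)B 1/1 satisfied
(2,2)A 2/5 satisfied
(2,3)B 4/7 satisfied
(2,4)B 3/4 satisfied
(3,2)B 4/5 satisfied
(3,3)B 6/7 satisfied
(3,4)B 4/4 satisfied
(4,1)B 4/5 satisfied
(4,2)B 5/6 satisfied
(4,4)B 4/4 satisfied
(5,0)B 1/2 satisfied
(5,1)A 0/4 not
(5,2)B 3/4 satisfied
(5,3)B 4/4 satisfied
(5,4)B 2/2 satisfied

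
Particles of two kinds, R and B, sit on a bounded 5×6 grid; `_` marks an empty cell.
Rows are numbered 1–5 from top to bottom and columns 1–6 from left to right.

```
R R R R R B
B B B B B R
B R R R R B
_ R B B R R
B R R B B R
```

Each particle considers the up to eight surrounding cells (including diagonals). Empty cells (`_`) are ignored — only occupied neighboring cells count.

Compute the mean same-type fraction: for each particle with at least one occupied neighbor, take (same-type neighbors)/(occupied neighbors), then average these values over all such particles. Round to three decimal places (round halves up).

0.394

Row 1: (1,1)R 1/3 · (1,2)R 2/5 · (1,3)R 2/5 · (1,4)R 2/5 · (1,5)R 2/5 · (1,6)B 1/3
Row 2: (2,1)B 2/5 · (2,2)B 3/8 · (2,3)B 2/8 · (2,4)B 2/8 · (2,5)B 3/8 · (2,6)R 2/5
Row 3: (3,1)B 2/4 · (3,2)R 2/7 · (3,3)R 3/8 · (3,4)R 3/8 · (3,5)R 4/8 · (3,6)B 1/5
Row 4: (4,2)R 4/7 · (4,3)B 2/8 · (4,4)B 3/8 · (4,5)R 4/8 · (4,6)R 3/5
Row 5: (5,1)B 0/2 · (5,2)R 2/4 · (5,3)R 2/5 · (5,4)B 3/5 · (5,5)B 2/5 · (5,6)R 2/3
Sum over 29 particles: 1/3 + 2/5 + 2/5 + 2/5 + 2/5 + 1/3 + 2/5 + 3/8 + 2/8 + 2/8 + 3/8 + 2/5 + 2/4 + 2/7 + 3/8 + 3/8 + 4/8 + 1/5 + 4/7 + 2/8 + 3/8 + 4/8 + 3/5 + 0/2 + 2/4 + 2/5 + 3/5 + 2/5 + 2/3 = 9589/840; mean = 9589/840 ÷ 29 = 9589/24360 = 0.393637… → 0.394.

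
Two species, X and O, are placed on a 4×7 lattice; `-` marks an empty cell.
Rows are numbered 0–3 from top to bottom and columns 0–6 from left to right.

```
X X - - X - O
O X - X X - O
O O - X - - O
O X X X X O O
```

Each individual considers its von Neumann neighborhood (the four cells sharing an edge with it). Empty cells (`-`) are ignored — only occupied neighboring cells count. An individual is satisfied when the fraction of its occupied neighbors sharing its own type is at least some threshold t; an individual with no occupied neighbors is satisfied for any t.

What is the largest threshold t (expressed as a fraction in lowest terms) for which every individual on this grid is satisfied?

Row 0: (0,0)X 1/2 · (0,1)X 2/2 · (0,4)X 1/1 · (0,6)O 1/1
Row 1: (1,0)O 1/3 · (1,1)X 1/3 · (1,3)X 2/2 · (1,4)X 2/2 · (1,6)O 2/2
Row 2: (2,0)O 3/3 · (2,1)O 1/3 · (2,3)X 2/2 · (2,6)O 2/2
Row 3: (3,0)O 1/2 · (3,1)X 1/3 · (3,2)X 2/2 · (3,3)X 3/3 · (3,4)X 1/2 · (3,5)O 1/2 · (3,6)O 2/2
The smallest same-type fraction is 1/3 at (1,0), which reduces to 1/3. Any threshold above that leaves this individual unsatisfied.

1/3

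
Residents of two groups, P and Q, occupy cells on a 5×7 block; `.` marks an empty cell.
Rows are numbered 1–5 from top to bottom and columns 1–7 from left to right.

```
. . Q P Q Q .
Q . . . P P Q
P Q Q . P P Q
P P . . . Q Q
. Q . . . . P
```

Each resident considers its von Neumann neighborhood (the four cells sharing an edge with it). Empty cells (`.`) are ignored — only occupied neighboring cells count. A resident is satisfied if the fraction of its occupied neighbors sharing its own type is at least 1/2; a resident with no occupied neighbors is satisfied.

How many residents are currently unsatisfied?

Row 1: (1,3)Q 0/1 ✗ · (1,4)P 0/2 ✗ · (1,5)Q 1/3 ✗ · (1,6)Q 1/2 ✓
Row 2: (2,1)Q 0/1 ✗ · (2,5)P 2/3 ✓ · (2,6)P 2/4 ✓ · (2,7)Q 1/2 ✓
Row 3: (3,1)P 1/3 ✗ · (3,2)Q 1/3 ✗ · (3,3)Q 1/1 ✓ · (3,5)P 2/2 ✓ · (3,6)P 2/4 ✓ · (3,7)Q 2/3 ✓
Row 4: (4,1)P 2/2 ✓ · (4,2)P 1/3 ✗ · (4,6)Q 1/2 ✓ · (4,7)Q 2/3 ✓
Row 5: (5,2)Q 0/1 ✗ · (5,7)P 0/1 ✗
Unsatisfied: (1,3), (1,4), (1,5), (2,1), (3,1), (3,2), (4,2), (5,2), (5,7) — 9 in total.

9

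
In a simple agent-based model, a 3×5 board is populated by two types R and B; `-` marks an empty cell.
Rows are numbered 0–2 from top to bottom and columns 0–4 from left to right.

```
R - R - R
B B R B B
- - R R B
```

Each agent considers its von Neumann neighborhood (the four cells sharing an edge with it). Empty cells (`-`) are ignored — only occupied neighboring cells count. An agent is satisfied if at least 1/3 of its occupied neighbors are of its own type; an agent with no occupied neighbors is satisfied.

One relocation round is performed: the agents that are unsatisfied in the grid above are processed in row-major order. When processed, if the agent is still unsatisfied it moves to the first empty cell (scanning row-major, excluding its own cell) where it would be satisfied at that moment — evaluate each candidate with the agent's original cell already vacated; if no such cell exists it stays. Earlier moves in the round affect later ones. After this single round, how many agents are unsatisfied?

0

Initially unsatisfied (in order): (0,0), (0,4).
  (0,0) → (0,1).
  (0,4) → (0,0).
Resulting grid:
R R R - -
B B R B B
- - R R B
All satisfied now.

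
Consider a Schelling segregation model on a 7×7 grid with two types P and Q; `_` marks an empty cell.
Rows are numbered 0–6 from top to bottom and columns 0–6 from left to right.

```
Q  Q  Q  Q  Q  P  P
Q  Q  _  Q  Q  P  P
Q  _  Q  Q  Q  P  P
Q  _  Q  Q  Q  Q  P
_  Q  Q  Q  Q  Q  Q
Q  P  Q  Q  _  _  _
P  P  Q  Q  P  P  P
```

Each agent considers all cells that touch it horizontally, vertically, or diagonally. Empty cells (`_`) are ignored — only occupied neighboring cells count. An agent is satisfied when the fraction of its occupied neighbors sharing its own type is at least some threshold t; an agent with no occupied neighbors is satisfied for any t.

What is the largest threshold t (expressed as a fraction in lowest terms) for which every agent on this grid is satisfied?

1/4

(0,0)Q 3/3
(0,1)Q 4/4
(0,2)Q 4/4
(0,3)Q 4/4
(0,4)Q 3/5
(0,5)P 3/5
(0,6)P 3/3
(1,0)Q 4/4
(1,1)Q 6/6
(1,3)Q 7/7
(1,4)Q 5/8
(1,5)P 5/8
(1,6)P 5/5
(2,0)Q 3/3
(2,2)Q 5/5
(2,3)Q 7/7
(2,4)Q 6/8
(2,5)P 4/8
(2,6)P 4/5
(3,0)Q 2/2
(3,2)Q 6/6
(3,3)Q 8/8
(3,4)Q 7/8
(3,5)Q 5/8
(3,6)P 2/5
(4,1)Q 5/6
(4,2)Q 6/7
(4,3)Q 7/7
(4,4)Q 6/6
(4,5)Q 4/5
(4,6)Q 2/3
(5,0)Q 1/4
(5,1)P 2/7
(5,2)Q 6/8
(5,3)Q 6/7
(6,0)P 2/3
(6,1)P 2/5
(6,2)Q 3/5
(6,3)Q 3/4
(6,4)P 1/3
(6,5)P 2/2
(6,6)P 1/1
The smallest same-type fraction is 1/4 at (5,0), which reduces to 1/4. Any threshold above that leaves this agent unsatisfied.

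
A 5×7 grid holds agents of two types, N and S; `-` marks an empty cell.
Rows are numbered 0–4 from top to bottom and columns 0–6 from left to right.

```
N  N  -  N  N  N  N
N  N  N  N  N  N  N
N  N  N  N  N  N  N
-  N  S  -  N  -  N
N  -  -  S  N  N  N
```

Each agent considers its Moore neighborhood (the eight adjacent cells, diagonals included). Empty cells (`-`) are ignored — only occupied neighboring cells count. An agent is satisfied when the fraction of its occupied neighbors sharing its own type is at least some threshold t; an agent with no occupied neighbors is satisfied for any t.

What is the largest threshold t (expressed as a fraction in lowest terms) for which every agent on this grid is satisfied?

1/5

(0,0)N 3/3
(0,1)N 4/4
(0,3)N 4/4
(0,4)N 5/5
(0,5)N 5/5
(0,6)N 3/3
(1,0)N 5/5
(1,1)N 7/7
(1,2)N 7/7
(1,3)N 7/7
(1,4)N 8/8
(1,5)N 8/8
(1,6)N 5/5
(2,0)N 4/4
(2,1)N 6/7
(2,2)N 6/7
(2,3)N 6/7
(2,4)N 6/6
(2,5)N 7/7
(2,6)N 4/4
(3,1)N 4/5
(3,2)S 1/5
(3,4)N 5/6
(3,6)N 4/4
(4,0)N 1/1
(4,3)S 1/3
(4,4)N 2/3
(4,5)N 4/4
(4,6)N 2/2
The smallest same-type fraction is 1/5 at (3,2), which reduces to 1/5. Any threshold above that leaves this agent unsatisfied.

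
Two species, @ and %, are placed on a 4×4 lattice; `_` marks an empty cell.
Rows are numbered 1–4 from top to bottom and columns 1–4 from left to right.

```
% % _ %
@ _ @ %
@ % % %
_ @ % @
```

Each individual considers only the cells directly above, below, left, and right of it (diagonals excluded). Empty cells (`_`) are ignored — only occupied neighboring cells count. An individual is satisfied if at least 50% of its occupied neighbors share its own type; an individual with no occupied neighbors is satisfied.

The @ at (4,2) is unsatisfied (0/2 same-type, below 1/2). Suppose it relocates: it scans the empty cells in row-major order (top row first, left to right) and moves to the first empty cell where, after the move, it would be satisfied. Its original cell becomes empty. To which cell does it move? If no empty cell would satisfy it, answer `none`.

(2,2)

Vacating (4,2). Empty cells in order:
  (1,3): 1/3 same-type → still unsatisfied.
  (2,2): 2/4 same-type → satisfied — stop here.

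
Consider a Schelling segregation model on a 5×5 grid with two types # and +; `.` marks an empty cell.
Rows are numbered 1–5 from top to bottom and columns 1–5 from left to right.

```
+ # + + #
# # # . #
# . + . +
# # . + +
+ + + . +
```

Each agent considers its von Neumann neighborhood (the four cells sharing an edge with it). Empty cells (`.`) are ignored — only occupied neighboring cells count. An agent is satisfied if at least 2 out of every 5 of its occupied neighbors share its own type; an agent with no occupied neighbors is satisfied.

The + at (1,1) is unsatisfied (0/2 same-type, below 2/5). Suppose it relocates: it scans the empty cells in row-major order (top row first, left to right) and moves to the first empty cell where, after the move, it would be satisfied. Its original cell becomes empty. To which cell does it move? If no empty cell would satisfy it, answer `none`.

Vacating (1,1). Empty cells in order:
  (2,4): 1/3 same-type → still unsatisfied.
  (3,2): 1/4 same-type → still unsatisfied.
  (3,4): 3/3 same-type → satisfied — stop here.

(3,4)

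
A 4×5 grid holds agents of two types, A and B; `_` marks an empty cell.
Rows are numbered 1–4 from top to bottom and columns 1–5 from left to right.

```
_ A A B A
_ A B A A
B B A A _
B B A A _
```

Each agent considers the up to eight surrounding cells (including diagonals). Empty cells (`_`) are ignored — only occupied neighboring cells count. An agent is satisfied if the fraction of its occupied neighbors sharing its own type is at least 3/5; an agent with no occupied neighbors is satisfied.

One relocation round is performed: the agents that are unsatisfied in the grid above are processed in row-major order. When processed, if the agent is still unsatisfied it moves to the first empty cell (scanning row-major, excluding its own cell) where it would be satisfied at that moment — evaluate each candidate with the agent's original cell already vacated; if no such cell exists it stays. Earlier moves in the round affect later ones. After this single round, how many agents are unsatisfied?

4

Initially unsatisfied (in order): (1,4), (2,2), (2,3), (3,2).
  (1,4): no empty cell satisfies it; stays.
  (2,2) → (1,1).
  (2,3): no empty cell satisfies it; stays.
  (3,2): now satisfied by earlier moves; stays.
Resulting grid:
A A A B A
_ _ B A A
B B A A _
B B A A _
Unsatisfied now: (1,3), (1,4), (2,3), (3,3).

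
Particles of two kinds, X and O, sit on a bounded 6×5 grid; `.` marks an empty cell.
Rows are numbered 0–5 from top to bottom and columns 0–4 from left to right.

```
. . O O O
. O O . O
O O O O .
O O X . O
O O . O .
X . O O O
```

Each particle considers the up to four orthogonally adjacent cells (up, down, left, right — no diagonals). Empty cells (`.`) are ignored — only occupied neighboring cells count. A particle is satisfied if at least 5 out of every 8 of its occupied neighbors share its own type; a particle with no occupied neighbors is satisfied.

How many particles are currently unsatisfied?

2

Row 0: (0,2)O 2/2 ok · (0,3)O 2/2 ok · (0,4)O 2/2 ok
Row 1: (1,1)O 2/2 ok · (1,2)O 3/3 ok · (1,4)O 1/1 ok
Row 2: (2,0)O 2/2 ok · (2,1)O 4/4 ok · (2,2)O 3/4 ok · (2,3)O 1/1 ok
Row 3: (3,0)O 3/3 ok · (3,1)O 3/4 ok · (3,2)X 0/2 unhappy · (3,4)O 0/0 ok
Row 4: (4,0)O 2/3 ok · (4,1)O 2/2 ok · (4,3)O 1/1 ok
Row 5: (5,0)X 0/1 unhappy · (5,2)O 1/1 ok · (5,3)O 3/3 ok · (5,4)O 1/1 ok
Unsatisfied: (3,2), (5,0) — 2 in total.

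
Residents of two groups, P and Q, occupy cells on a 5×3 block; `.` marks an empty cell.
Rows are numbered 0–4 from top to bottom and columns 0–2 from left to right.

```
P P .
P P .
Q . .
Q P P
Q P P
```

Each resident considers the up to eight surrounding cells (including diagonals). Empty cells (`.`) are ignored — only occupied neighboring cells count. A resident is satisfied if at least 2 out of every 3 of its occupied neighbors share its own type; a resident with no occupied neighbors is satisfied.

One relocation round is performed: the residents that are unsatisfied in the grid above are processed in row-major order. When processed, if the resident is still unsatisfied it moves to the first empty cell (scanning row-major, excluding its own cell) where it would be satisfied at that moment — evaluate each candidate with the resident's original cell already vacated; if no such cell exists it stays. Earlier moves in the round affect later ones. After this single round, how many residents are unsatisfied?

Initially unsatisfied (in order): (2,0), (3,0), (3,1), (4,0), (4,1).
  (2,0): no empty cell satisfies it; stays.
  (3,0): no empty cell satisfies it; stays.
  (3,1) → (0,2).
  (4,0): no empty cell satisfies it; stays.
  (4,1) → (1,2).
Resulting grid:
P P P
P P P
Q . .
Q . P
Q . P
Unsatisfied now: (2,0).

1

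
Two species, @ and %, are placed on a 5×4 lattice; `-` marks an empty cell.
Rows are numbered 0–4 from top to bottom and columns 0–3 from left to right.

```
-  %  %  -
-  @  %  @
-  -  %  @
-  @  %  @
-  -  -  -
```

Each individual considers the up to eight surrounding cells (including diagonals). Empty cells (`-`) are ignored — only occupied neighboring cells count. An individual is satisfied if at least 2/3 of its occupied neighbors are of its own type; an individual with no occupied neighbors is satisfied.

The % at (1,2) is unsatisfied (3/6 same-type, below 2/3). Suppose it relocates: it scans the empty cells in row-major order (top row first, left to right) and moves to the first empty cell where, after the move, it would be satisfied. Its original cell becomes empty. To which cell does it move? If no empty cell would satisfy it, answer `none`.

Vacating (1,2). Empty cells in order:
  (0,0): 1/2 same-type → still unsatisfied.
  (0,3): 1/2 same-type → still unsatisfied.
  (1,0): 1/2 same-type → still unsatisfied.
  (2,0): 0/2 same-type → still unsatisfied.
  (2,1): 2/4 same-type → still unsatisfied.
  (3,0): 0/1 same-type → still unsatisfied.
  (4,0): 0/1 same-type → still unsatisfied.
  (4,1): 1/2 same-type → still unsatisfied.
  (4,2): 1/3 same-type → still unsatisfied.
  (4,3): 1/2 same-type → still unsatisfied.

none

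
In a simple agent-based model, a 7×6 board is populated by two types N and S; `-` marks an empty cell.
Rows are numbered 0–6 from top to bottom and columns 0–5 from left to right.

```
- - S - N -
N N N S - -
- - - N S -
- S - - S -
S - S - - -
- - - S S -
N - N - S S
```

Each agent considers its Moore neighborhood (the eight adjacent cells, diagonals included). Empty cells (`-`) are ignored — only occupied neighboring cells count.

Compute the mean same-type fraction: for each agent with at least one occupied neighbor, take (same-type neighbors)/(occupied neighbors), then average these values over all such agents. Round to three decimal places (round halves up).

(0,2)S 1/3
(0,4)N 0/1
(1,0)N 1/1
(1,1)N 2/3
(1,2)N 2/4
(1,3)S 2/5
(2,3)N 1/4
(2,4)S 2/3
(3,1)S 2/2
(3,4)S 1/2
(4,0)S 1/1
(4,2)S 2/2
(5,3)S 3/4
(5,4)S 3/3
(6,0)N — no occupied neighbors
(6,2)N 0/1
(6,4)S 3/3
(6,5)S 2/2
Sum over 17 agents: 1/3 + 0/1 + 1/1 + 2/3 + 2/4 + 2/5 + 1/4 + 2/3 + 2/2 + 1/2 + 1/1 + 2/2 + 3/4 + 3/3 + 0/1 + 3/3 + 2/2 = 166/15; mean = 166/15 ÷ 17 = 166/255 = 0.650980… → 0.651.

0.651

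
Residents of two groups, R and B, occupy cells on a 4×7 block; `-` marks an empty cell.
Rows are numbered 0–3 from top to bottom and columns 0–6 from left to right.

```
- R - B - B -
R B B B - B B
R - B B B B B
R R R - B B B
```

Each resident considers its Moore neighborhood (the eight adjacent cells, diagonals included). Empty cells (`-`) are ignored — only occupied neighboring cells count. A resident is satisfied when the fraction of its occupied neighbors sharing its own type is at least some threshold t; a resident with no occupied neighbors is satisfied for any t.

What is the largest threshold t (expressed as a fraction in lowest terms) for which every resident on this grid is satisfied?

Row 0: (0,1)R 1/3 · (0,3)B 2/2 · (0,5)B 2/2
Row 1: (1,0)R 2/3 · (1,1)B 2/5 · (1,2)B 5/6 · (1,3)B 5/5 · (1,5)B 5/5 · (1,6)B 4/4
Row 2: (2,0)R 3/4 · (2,2)B 4/6 · (2,3)B 5/6 · (2,4)B 6/6 · (2,5)B 7/7 · (2,6)B 5/5
Row 3: (3,0)R 2/2 · (3,1)R 3/4 · (3,2)R 1/3 · (3,4)B 4/4 · (3,5)B 5/5 · (3,6)B 3/3
The smallest same-type fraction is 1/3 at (0,1), which reduces to 1/3. Any threshold above that leaves this resident unsatisfied.

1/3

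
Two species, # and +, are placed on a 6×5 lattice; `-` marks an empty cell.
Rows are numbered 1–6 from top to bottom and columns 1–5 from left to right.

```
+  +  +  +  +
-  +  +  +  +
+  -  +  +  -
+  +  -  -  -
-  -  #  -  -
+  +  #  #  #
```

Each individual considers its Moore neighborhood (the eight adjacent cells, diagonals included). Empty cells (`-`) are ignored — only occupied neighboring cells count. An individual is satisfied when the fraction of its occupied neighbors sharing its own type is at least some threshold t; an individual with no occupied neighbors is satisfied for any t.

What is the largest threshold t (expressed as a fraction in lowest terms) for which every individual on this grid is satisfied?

Row 1: (1,1)+ 2/2 · (1,2)+ 4/4 · (1,3)+ 5/5 · (1,4)+ 5/5 · (1,5)+ 3/3
Row 2: (2,2)+ 6/6 · (2,3)+ 7/7 · (2,4)+ 7/7 · (2,5)+ 4/4
Row 3: (3,1)+ 3/3 · (3,3)+ 5/5 · (3,4)+ 4/4
Row 4: (4,1)+ 2/2 · (4,2)+ 3/4
Row 5: (5,3)# 2/4
Row 6: (6,1)+ 1/1 · (6,2)+ 1/3 · (6,3)# 2/3 · (6,4)# 3/3 · (6,5)# 1/1
The smallest same-type fraction is 1/3 at (6,2), which reduces to 1/3. Any threshold above that leaves this individual unsatisfied.

1/3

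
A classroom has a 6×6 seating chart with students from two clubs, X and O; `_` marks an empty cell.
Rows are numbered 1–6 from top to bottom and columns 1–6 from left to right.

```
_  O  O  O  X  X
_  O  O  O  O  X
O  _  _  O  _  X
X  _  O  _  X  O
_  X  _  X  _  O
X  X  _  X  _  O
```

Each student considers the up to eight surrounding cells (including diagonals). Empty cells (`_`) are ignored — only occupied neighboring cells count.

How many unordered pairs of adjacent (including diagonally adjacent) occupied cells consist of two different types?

Scan each occupied cell's neighbors to the right and below (and the two forward diagonals) so each pair is counted once.
Row 1: O(1,2)–O(1,3)= O(1,2)–O(2,2)= O(1,2)–O(2,3)= O(1,3)–O(1,4)= O(1,3)–O(2,3)= O(1,3)–O(2,4)= O(1,3)–O(2,2)= O(1,4)–X(1,5)≠ O(1,4)–O(2,4)= O(1,4)–O(2,5)= O(1,4)–O(2,3)= X(1,5)–X(1,6)= X(1,5)–O(2,5)≠ X(1,5)–X(2,6)= X(1,5)–O(2,4)≠ X(1,6)–X(2,6)= X(1,6)–O(2,5)≠  → 4/17 unlike.
Row 2: O(2,2)–O(2,3)= O(2,2)–O(3,1)= O(2,3)–O(2,4)= O(2,3)–O(3,4)= O(2,4)–O(2,5)= O(2,4)–O(3,4)= O(2,5)–X(2,6)≠ O(2,5)–X(3,6)≠ O(2,5)–O(3,4)= X(2,6)–X(3,6)=  → 2/10 unlike.
Row 3: O(3,1)–X(4,1)≠ O(3,4)–X(4,5)≠ O(3,4)–O(4,3)= X(3,6)–O(4,6)≠ X(3,6)–X(4,5)=  → 3/5 unlike.
Row 4: X(4,1)–X(5,2)= O(4,3)–X(5,4)≠ O(4,3)–X(5,2)≠ X(4,5)–O(4,6)≠ X(4,5)–O(5,6)≠ X(4,5)–X(5,4)= O(4,6)–O(5,6)=  → 4/7 unlike.
Row 5: X(5,2)–X(6,2)= X(5,2)–X(6,1)= X(5,4)–X(6,4)= O(5,6)–O(6,6)=  → 0/4 unlike.
Row 6: X(6,1)–X(6,2)=  → 0/1 unlike.
Total adjacent occupied pairs: 44; unlike-type pairs: 13.

13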